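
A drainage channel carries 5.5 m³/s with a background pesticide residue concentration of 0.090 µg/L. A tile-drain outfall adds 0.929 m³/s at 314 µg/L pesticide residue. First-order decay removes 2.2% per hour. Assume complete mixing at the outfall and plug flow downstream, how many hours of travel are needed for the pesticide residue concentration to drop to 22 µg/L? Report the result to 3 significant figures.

Mass balance: C = (5.500·0.09000 + 0.9290·314.0) / 6.429 = 292.2/6.429 = 45.45 µg/L.
2.2%/h lost → k = −ln(1 − 0.022) = 0.02225 h⁻¹.
45.45·exp(−k·t) = 22 → t = ln(45.45/22)/k = 117400 s = 32.62 h.

32.6 h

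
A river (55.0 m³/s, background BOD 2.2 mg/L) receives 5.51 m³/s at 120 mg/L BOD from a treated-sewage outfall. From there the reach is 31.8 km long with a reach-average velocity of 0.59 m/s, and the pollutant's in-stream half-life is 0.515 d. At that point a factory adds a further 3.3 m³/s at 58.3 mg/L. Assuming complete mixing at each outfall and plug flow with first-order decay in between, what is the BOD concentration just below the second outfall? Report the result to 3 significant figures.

8.31 mg/L

Conservation of mass: C = (55.00·2.200 + 5.510·120.0) / 60.51 = 782.2/60.51 = 12.93 mg/L; combined flow 60.51 m³/s.
Travel time t = 31.8·1000 / 0.59 = 53900 s = 14.97 h.
Half-life 0.515 d → k = ln 2 / 0.515 = 1.346 d⁻¹.
Applying C = C₀e^(−kt): 12.93 × 0.4319 = 5.583 mg/L.
At the second outfall, C = (60.51·5.583 + 3.300·58.30) / (60.51 + 3.300) = 8.309 mg/L.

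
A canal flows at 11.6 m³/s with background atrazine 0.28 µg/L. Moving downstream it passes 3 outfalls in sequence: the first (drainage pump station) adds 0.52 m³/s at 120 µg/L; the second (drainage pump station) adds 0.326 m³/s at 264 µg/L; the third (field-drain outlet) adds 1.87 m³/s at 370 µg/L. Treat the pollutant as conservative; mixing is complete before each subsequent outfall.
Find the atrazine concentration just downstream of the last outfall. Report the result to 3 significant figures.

After outfall 1: Q = 11.60 + 0.5200 = 12.12 m³/s; C = (11.60·0.2800 + 0.5200·120.0)/12.12 = 5.417 µg/L.
After outfall 2: Q = 12.12 + 0.3260 = 12.45 m³/s; C = (12.12·5.417 + 0.3260·264.0)/12.45 = 12.19 µg/L.
After outfall 3: Q = 12.45 + 1.870 = 14.32 m³/s; C = (12.45·12.19 + 1.870·370.0)/14.32 = 58.93 µg/L.

58.9 µg/L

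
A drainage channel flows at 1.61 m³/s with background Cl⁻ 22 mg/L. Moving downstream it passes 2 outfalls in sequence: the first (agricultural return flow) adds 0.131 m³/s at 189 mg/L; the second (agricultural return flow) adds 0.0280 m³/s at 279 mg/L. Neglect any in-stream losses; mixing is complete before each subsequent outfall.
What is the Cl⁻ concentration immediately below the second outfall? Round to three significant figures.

Below outfall 1: Q → 1.741 m³/s, C = (1.610·22.00 + 0.1310·189.0)/1.741 = 34.57 mg/L.
Below outfall 2: Q → 1.769 m³/s, C = (1.741·34.57 + 0.02800·279.0)/1.769 = 38.43 mg/L.

38.4 mg/L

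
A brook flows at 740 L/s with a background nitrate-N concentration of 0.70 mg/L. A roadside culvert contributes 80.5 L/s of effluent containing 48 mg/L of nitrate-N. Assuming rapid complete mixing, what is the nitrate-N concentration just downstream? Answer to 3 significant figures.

5.34 mg/L

After mixing, C = (740.0·0.7000 + 80.50·48.00) / 820.5 = 4382/820.5 = 5.341 mg/L.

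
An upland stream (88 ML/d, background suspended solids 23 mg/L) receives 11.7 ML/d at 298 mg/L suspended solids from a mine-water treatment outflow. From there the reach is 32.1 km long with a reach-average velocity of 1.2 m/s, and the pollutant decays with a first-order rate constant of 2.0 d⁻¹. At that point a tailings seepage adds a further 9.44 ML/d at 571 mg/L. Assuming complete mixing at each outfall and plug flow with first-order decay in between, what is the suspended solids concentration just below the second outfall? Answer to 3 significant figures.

76.6 mg/L

After mixing, C = (88.00·23.00 + 11.70·298.0) / 99.70 = 5511/99.70 = 55.27 mg/L; combined flow 99.70 ML/d.
Travel time t = 32.1·1000 / 1.2 = 26750 s = 7.431 h.
After decay, C = 55.27 × e^(−kt) = 55.27 × 0.5384 = 29.76 mg/L.
At the second outfall, C = (99.70·29.76 + 9.440·571.0) / (99.70 + 9.440) = 76.57 mg/L.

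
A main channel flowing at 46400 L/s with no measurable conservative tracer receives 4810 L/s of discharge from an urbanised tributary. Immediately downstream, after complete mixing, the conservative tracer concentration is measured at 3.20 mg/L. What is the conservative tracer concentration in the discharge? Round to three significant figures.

34.1 mg/L

Mass balance: 46400·0 + 4810·Cₑ = 51210·3.200
→ Cₑ = (51210·3.200 − 46400·0) / 4810 = 34.07 mg/L.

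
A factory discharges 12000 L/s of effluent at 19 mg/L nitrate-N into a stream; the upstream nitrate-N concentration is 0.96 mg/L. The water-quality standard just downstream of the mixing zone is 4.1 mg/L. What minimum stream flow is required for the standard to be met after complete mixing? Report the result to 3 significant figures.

Set C_mix = 4.1: (Q·0.9600 + 12000·19.00) / (Q + 12000) = 4.1
→ Q = 12000·(19.00 − 4.1)/(4.1 − 0.9600) = 56940 L/s.

56900 L/s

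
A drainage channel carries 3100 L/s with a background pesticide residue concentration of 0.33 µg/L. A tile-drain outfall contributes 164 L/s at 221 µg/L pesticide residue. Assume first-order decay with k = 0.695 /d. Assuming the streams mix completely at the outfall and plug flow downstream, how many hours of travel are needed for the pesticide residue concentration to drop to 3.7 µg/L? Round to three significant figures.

38.9 h

After mixing, C = (3100·0.3300 + 164.0·221.0) / 3264 = 37270/3264 = 11.42 µg/L.
11.42·exp(−k·t) = 3.7 → t = ln(11.42/3.7)/k = 140100 s = 38.91 h.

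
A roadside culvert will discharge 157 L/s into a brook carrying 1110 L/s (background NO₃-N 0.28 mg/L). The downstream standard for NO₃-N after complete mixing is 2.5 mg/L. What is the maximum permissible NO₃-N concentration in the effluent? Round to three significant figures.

At the limit, (Qr·Cr + Qe·Cₑ)/(Qr + Qe) = 2.5:
Cₑ = (1267·2.5 − 1110·0.2800) / 157.0 = 18.20 mg/L.

18.2 mg/L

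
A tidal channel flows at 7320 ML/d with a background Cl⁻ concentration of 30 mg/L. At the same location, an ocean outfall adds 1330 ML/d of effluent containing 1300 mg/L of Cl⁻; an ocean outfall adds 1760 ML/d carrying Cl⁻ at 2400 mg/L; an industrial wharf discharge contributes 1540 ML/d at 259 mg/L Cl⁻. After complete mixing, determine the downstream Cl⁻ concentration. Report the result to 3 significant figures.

After mixing, C = (7320·30.00 + 1330·1300 + 1760·2400 + 1540·259.0) / 11950 = 6571000/11950 = 549.9 mg/L.

550 mg/L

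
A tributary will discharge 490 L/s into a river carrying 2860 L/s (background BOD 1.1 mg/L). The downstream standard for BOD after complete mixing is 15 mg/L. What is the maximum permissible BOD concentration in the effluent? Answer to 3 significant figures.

96.1 mg/L

At the limit, (Qr·Cr + Qe·Cₑ)/(Qr + Qe) = 15:
Cₑ = (3350·15 − 2860·1.100) / 490.0 = 96.13 mg/L.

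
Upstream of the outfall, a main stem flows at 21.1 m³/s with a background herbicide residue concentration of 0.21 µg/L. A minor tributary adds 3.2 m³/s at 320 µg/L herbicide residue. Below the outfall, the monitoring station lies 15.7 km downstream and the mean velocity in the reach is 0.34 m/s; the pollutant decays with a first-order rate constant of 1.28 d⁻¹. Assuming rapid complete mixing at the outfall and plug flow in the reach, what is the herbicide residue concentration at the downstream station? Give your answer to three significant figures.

21.4 µg/L

Conservation of mass: C = (21.10·0.2100 + 3.200·320.0) / 24.30 = 1028/24.30 = 42.32 µg/L.
Travel time t = 15.7·1000 / 0.34 = 46180 s = 12.83 h.
Decay over the reach: 42.32·exp(−kt) = 42.32·0.5045 = 21.35 µg/L.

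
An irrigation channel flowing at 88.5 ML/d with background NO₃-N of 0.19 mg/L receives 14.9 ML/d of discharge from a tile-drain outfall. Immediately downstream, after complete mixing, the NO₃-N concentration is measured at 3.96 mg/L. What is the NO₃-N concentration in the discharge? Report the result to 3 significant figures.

26.4 mg/L

Mass balance: 88.50·0.1900 + 14.90·Cₑ = 103.4·3.960
→ Cₑ = (103.4·3.960 − 88.50·0.1900) / 14.90 = 26.35 mg/L.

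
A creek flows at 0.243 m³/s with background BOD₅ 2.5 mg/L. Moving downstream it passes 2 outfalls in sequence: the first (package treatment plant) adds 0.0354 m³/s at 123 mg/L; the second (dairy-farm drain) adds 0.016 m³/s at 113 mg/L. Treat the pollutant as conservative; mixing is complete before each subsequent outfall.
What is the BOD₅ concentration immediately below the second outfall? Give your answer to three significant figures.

Below outfall 1: Q → 0.2784 m³/s, C = (0.2430·2.500 + 0.03540·123.0)/0.2784 = 17.82 mg/L.
Below outfall 2: Q → 0.2944 m³/s, C = (0.2784·17.82 + 0.01600·113.0)/0.2944 = 22.99 mg/L.

23.0 mg/L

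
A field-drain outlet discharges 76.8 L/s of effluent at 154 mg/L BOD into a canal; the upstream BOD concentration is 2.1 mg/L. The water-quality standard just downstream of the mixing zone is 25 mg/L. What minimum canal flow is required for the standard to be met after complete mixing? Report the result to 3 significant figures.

433 L/s

Set C_mix = 25: (Q·2.100 + 76.80·154.0) / (Q + 76.80) = 25
→ Q = 76.80·(154.0 − 25)/(25 − 2.100) = 432.6 L/s.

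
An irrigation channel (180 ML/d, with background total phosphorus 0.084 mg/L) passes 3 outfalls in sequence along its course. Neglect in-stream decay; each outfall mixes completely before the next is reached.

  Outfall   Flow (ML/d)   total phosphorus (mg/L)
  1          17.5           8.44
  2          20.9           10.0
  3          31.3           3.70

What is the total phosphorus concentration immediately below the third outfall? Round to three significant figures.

1.95 mg/L

Below outfall 1: Q → 197.5 ML/d, C = (180.0·0.08400 + 17.50·8.440)/197.5 = 0.8244 mg/L.
Below outfall 2: Q → 218.4 ML/d, C = (197.5·0.8244 + 20.90·10.00)/218.4 = 1.702 mg/L.
Below outfall 3: Q → 249.7 ML/d, C = (218.4·1.702 + 31.30·3.700)/249.7 = 1.953 mg/L.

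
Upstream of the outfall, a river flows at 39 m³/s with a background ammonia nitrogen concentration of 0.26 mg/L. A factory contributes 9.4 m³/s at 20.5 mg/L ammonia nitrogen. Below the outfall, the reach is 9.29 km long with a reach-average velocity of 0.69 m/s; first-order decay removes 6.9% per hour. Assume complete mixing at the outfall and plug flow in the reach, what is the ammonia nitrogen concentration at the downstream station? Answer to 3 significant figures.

3.21 mg/L

Conservation of mass: C = (39.00·0.2600 + 9.400·20.50) / 48.40 = 202.8/48.40 = 4.191 mg/L.
Travel time t = 9.29·1000 / 0.69 = 13460 s = 3.740 h.
6.9%/h lost → k = −ln(1 − 0.069) = 0.07150 h⁻¹.
Applying C = C₀e^(−kt): 4.191 × 0.7654 = 3.208 mg/L.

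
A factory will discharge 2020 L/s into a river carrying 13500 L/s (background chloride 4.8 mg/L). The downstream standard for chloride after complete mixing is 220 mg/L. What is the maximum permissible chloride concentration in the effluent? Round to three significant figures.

At the limit, (Qr·Cr + Qe·Cₑ)/(Qr + Qe) = 220:
Cₑ = (15520·220 − 13500·4.800) / 2020 = 1658 mg/L.

1660 mg/L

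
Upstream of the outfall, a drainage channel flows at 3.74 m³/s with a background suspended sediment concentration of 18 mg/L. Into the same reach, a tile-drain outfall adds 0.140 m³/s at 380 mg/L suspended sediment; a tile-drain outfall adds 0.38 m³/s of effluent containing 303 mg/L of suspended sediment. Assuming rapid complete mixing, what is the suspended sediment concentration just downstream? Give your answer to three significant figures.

55.3 mg/L

Flow-weighted average: C = (3.740·18.00 + 0.1400·380.0 + 0.3800·303.0) / 4.260 = 235.7/4.260 = 55.32 mg/L.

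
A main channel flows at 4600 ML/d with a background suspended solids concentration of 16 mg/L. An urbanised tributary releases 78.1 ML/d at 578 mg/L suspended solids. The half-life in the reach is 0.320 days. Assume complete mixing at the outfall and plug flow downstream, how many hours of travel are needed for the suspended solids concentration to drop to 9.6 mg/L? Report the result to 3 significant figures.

Flow-weighted average: C = (4600·16.00 + 78.10·578.0) / 4678 = 118700/4678 = 25.38 mg/L.
Half-life 0.320 d → k = ln 2 / 0.320 = 2.166 d⁻¹.
25.38·exp(−k·t) = 9.6 → t = ln(25.38/9.6)/k = 38780 s = 10.77 h.

10.8 h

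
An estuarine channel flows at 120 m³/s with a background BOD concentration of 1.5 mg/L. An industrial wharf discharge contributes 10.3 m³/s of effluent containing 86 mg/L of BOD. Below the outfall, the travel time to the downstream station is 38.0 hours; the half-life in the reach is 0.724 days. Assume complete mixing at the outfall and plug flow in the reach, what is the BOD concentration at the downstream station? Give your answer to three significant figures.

After mixing, C = (120.0·1.500 + 10.30·86.00) / 130.3 = 1066/130.3 = 8.180 mg/L.
Half-life 0.724 d → k = ln 2 / 0.724 = 0.9574 d⁻¹.
Applying C = C₀e^(−kt): 8.180 × 0.2196 = 1.796 mg/L.

1.80 mg/L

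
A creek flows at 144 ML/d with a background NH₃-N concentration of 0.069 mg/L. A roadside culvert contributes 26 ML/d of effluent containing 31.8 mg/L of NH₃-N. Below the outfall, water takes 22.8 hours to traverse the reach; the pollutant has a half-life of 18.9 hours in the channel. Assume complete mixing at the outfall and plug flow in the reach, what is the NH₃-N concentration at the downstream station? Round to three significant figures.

Flow-weighted average: C = (144.0·0.06900 + 26.00·31.80) / 170.0 = 836.7/170.0 = 4.922 mg/L.
Half-life 18.9 h → k = ln 2 / 18.9 = 0.03667 h⁻¹ = 0.8802 d⁻¹.
Decay over the reach: 4.922·exp(−kt) = 4.922·0.4334 = 2.133 mg/L.

2.13 mg/L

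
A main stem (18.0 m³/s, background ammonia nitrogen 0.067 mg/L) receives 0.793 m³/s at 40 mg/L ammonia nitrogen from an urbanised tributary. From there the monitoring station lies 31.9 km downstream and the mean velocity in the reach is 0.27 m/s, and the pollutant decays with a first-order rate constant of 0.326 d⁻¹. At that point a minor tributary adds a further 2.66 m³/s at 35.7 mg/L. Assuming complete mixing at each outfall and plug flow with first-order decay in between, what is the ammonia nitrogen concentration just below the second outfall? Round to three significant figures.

5.41 mg/L

Conservation of mass: C = (18.00·0.06700 + 0.7930·40.00) / 18.79 = 32.93/18.79 = 1.752 mg/L; combined flow 18.79 m³/s.
Travel time t = 31.9·1000 / 0.27 = 118100 s = 32.82 h.
Applying C = C₀e^(−kt): 1.752 × 0.6403 = 1.122 mg/L.
Second outfall: C = (18.79·1.122 + 2.660·35.70)/21.45 = 5.409 mg/L.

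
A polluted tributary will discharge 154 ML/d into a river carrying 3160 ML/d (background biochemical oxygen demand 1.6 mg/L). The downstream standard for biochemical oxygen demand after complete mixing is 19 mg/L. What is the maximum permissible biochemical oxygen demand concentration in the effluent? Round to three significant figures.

At the limit, (Qr·Cr + Qe·Cₑ)/(Qr + Qe) = 19:
Cₑ = (3314·19 − 3160·1.600) / 154.0 = 376.0 mg/L.

376 mg/L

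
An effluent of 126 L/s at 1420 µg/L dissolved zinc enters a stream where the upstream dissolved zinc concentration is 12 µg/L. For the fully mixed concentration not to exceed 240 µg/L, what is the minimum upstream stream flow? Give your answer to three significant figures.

652 L/s

Set C_mix = 240: (Q·12.00 + 126.0·1420) / (Q + 126.0) = 240
→ Q = 126.0·(1420 − 240)/(240 − 12.00) = 652.1 L/s.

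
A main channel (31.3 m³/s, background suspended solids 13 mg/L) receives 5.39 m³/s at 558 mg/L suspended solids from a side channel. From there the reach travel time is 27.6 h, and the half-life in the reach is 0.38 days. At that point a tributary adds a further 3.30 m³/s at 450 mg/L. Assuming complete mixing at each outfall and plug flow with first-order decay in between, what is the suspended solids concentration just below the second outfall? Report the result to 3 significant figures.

Mass balance: C = (31.30·13.00 + 5.390·558.0) / 36.69 = 3415/36.69 = 93.06 mg/L; combined flow 36.69 m³/s.
Half-life 0.38 d → k = ln 2 / 0.38 = 1.824 d⁻¹.
Decay over the reach: 93.06·exp(−kt) = 93.06·0.1227 = 11.42 mg/L.
At the second outfall, C = (36.69·11.42 + 3.300·450.0) / (36.69 + 3.300) = 47.61 mg/L.

47.6 mg/L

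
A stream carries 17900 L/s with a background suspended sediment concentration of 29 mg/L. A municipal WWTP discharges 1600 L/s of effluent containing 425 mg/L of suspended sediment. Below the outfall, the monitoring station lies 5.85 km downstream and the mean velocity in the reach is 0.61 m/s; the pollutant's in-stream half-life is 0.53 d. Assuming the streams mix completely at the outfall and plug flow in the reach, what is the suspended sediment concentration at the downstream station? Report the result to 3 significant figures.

53.2 mg/L

After mixing, C = (17900·29.00 + 1600·425.0) / 19500 = 1199000/19500 = 61.49 mg/L.
Travel time t = 5.85·1000 / 0.61 = 9590 s = 2.664 h.
Half-life 0.53 d → k = ln 2 / 0.53 = 1.308 d⁻¹.
Decay over the reach: 61.49·exp(−kt) = 61.49·0.8649 = 53.18 mg/L.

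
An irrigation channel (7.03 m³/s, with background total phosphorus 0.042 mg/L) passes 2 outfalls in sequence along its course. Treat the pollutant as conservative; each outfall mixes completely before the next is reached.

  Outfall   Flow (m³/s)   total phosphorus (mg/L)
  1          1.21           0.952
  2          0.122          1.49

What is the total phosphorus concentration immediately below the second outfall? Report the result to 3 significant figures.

0.195 mg/L

Below outfall 1: Q → 8.240 m³/s, C = (7.030·0.04200 + 1.210·0.9520)/8.240 = 0.1756 mg/L.
Below outfall 2: Q → 8.362 m³/s, C = (8.240·0.1756 + 0.1220·1.490)/8.362 = 0.1948 mg/L.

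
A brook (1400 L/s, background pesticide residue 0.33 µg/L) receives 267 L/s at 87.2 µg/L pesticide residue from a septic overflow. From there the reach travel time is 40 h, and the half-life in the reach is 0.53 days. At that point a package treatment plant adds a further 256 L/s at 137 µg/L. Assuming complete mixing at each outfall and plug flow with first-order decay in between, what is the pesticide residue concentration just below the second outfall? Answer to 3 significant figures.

19.6 µg/L

After mixing, C = (1400·0.3300 + 267.0·87.20) / 1667 = 23740/1667 = 14.24 µg/L; combined flow 1667 L/s.
Half-life 0.53 d → k = ln 2 / 0.53 = 1.308 d⁻¹.
Applying C = C₀e^(−kt): 14.24 × 0.1131 = 1.611 µg/L.
Second outfall: C = (1667·1.611 + 256.0·137.0)/1923 = 19.63 µg/L.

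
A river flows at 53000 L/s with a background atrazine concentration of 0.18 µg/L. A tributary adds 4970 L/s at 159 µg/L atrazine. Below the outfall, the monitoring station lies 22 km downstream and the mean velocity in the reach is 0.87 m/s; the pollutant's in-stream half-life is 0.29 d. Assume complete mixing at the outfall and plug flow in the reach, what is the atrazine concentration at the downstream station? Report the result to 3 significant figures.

Mass balance: C = (53000·0.1800 + 4970·159.0) / 57970 = 799800/57970 = 13.80 µg/L.
Travel time t = 22·1000 / 0.87 = 25290 s = 7.024 h.
Half-life 0.29 d → k = ln 2 / 0.29 = 2.390 d⁻¹.
Applying C = C₀e^(−kt): 13.80 × 0.4968 = 6.854 µg/L.

6.85 µg/L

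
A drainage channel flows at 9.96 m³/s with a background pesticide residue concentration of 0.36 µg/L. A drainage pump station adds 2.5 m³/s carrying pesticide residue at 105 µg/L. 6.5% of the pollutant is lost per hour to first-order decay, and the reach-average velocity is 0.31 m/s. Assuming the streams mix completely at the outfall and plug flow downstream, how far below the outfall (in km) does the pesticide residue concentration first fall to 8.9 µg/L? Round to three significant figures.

14.5 km

Mass balance: C = (9.960·0.3600 + 2.500·105.0) / 12.46 = 266.1/12.46 = 21.36 µg/L.
6.5%/h lost → k = −ln(1 − 0.065) = 0.06721 h⁻¹.
Set 21.36·exp(−k·t) = 8.9 → t = ln(21.36/8.9)/k = 46880 s = 13.02 h.
Distance = v·t = 0.31·46880 = 14530 m = 14.53 km.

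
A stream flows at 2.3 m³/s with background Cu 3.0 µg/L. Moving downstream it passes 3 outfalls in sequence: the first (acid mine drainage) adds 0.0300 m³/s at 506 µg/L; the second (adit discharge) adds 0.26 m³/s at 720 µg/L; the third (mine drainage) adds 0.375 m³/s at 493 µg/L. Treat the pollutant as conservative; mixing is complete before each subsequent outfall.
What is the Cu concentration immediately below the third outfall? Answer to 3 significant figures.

133 µg/L

Below outfall 1: Q → 2.330 m³/s, C = (2.300·3.000 + 0.03000·506.0)/2.330 = 9.476 µg/L.
Below outfall 2: Q → 2.590 m³/s, C = (2.330·9.476 + 0.2600·720.0)/2.590 = 80.80 µg/L.
Below outfall 3: Q → 2.965 m³/s, C = (2.590·80.80 + 0.3750·493.0)/2.965 = 132.9 µg/L.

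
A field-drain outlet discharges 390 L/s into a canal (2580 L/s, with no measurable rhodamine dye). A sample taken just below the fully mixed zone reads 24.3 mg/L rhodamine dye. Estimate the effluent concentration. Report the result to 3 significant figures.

185 mg/L

Mass balance: 2580·0 + 390.0·Cₑ = 2970·24.30
→ Cₑ = (2970·24.30 − 2580·0) / 390.0 = 185.1 mg/L.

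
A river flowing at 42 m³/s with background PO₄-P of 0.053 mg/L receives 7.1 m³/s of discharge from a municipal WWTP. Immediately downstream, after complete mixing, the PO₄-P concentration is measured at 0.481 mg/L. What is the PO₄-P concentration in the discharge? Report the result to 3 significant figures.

Mass balance: 42.00·0.05300 + 7.100·Cₑ = 49.10·0.4810
→ Cₑ = (49.10·0.4810 − 42.00·0.05300) / 7.100 = 3.013 mg/L.

3.01 mg/L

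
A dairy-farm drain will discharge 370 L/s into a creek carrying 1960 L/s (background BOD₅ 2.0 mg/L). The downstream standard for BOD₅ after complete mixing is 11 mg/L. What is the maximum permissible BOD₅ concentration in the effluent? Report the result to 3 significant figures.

At the limit, (Qr·Cr + Qe·Cₑ)/(Qr + Qe) = 11:
Cₑ = (2330·11 − 1960·2.000) / 370.0 = 58.68 mg/L.

58.7 mg/L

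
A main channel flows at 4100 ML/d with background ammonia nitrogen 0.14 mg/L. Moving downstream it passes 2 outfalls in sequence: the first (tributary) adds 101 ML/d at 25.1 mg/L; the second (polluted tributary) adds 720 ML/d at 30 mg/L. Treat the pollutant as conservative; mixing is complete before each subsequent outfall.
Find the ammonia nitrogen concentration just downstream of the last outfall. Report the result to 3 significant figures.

Outfall 1: combined Q = 4201 ML/d; C = (4100·0.1400 + 101.0·25.10)/4201 = 0.7401 mg/L.
Outfall 2: combined Q = 4921 ML/d; C = (4201·0.7401 + 720.0·30.00)/4921 = 5.021 mg/L.

5.02 mg/L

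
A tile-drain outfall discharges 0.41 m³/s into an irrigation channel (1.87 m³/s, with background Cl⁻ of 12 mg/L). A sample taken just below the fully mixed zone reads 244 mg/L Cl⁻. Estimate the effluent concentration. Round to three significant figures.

Mass balance: 1.870·12.00 + 0.4100·Cₑ = 2.280·244.0
→ Cₑ = (2.280·244.0 − 1.870·12.00) / 0.4100 = 1302 mg/L.

1300 mg/L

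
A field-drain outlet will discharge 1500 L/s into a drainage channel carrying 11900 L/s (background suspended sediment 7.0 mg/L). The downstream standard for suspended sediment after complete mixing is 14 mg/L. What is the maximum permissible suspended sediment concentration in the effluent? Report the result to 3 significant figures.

69.5 mg/L

At the limit, (Qr·Cr + Qe·Cₑ)/(Qr + Qe) = 14:
Cₑ = (13400·14 − 11900·7.000) / 1500 = 69.53 mg/L.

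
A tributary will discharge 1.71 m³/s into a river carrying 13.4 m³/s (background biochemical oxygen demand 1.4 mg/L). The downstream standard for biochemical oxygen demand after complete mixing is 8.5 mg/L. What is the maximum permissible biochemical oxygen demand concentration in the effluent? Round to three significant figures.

At the limit, (Qr·Cr + Qe·Cₑ)/(Qr + Qe) = 8.5:
Cₑ = (15.11·8.5 − 13.40·1.400) / 1.710 = 64.14 mg/L.

64.1 mg/L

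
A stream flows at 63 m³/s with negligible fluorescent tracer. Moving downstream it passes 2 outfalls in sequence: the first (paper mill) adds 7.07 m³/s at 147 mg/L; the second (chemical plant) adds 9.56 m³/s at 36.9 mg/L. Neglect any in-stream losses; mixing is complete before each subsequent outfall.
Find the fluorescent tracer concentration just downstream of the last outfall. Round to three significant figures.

Below outfall 1: Q → 70.07 m³/s, C = (63.00·0 + 7.070·147.0)/70.07 = 14.83 mg/L.
Below outfall 2: Q → 79.63 m³/s, C = (70.07·14.83 + 9.560·36.90)/79.63 = 17.48 mg/L.

17.5 mg/L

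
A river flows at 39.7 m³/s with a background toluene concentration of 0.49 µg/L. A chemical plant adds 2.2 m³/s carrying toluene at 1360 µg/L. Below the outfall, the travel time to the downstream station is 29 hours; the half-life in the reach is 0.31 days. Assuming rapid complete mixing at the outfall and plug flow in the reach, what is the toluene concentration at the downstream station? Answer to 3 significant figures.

4.82 µg/L

Mixed concentration C = ΣQC/ΣQ = (39.70·0.4900 + 2.200·1360) / 41.90 = 3011/41.90 = 71.87 µg/L.
Half-life 0.31 d → k = ln 2 / 0.31 = 2.236 d⁻¹.
Applying C = C₀e^(−kt): 71.87 × 0.06709 = 4.822 µg/L.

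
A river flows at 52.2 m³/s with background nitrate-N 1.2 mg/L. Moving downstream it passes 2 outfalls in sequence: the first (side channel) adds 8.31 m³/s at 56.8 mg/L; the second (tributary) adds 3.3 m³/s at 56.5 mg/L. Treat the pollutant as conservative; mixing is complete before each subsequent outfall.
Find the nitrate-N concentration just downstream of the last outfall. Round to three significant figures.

11.3 mg/L

Outfall 1: combined Q = 60.51 m³/s; C = (52.20·1.200 + 8.310·56.80)/60.51 = 8.836 mg/L.
Outfall 2: combined Q = 63.81 m³/s; C = (60.51·8.836 + 3.300·56.50)/63.81 = 11.30 mg/L.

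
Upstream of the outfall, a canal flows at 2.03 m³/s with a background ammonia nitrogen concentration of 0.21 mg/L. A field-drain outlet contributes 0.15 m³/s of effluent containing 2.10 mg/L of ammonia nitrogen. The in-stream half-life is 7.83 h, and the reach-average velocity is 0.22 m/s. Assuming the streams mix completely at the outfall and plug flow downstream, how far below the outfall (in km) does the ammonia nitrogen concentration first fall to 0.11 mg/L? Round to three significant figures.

10.1 km

Mass balance: C = (2.030·0.2100 + 0.1500·2.100) / 2.180 = 0.7413/2.180 = 0.3400 mg/L.
Half-life 7.83 h → k = ln 2 / 7.83 = 0.08852 h⁻¹ = 2.125 d⁻¹.
Set 0.3400·exp(−k·t) = 0.11 → t = ln(0.3400/0.11)/k = 45900 s = 12.75 h.
Distance = v·t = 0.22·45900 = 10100 m = 10.10 km.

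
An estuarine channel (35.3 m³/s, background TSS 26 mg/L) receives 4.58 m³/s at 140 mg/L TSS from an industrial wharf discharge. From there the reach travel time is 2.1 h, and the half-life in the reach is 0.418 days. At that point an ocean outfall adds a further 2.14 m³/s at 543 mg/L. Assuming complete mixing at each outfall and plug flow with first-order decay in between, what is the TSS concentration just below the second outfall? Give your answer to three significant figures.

Flow-weighted average: C = (35.30·26.00 + 4.580·140.0) / 39.88 = 1559/39.88 = 39.09 mg/L; combined flow 39.88 m³/s.
Half-life 0.418 d → k = ln 2 / 0.418 = 1.658 d⁻¹.
Applying C = C₀e^(−kt): 39.09 × 0.8649 = 33.81 mg/L.
Second outfall: C = (39.88·33.81 + 2.140·543.0)/42.02 = 59.74 mg/L.

59.7 mg/L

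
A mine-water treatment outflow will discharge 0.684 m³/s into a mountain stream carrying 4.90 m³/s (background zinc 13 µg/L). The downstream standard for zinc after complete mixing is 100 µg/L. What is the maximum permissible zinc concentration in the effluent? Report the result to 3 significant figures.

723 µg/L

At the limit, (Qr·Cr + Qe·Cₑ)/(Qr + Qe) = 100:
Cₑ = (5.584·100 − 4.900·13.00) / 0.6840 = 723.2 µg/L.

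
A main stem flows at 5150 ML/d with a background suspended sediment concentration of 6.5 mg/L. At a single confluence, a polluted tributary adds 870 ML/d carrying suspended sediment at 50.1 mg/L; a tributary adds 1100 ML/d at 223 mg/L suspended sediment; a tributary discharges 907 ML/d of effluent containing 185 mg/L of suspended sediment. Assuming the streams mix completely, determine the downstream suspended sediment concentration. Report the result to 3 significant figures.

61.1 mg/L

Conservation of mass: C = (5150·6.500 + 870.0·50.10 + 1100·223.0 + 907.0·185.0) / 8027 = 490200/8027 = 61.06 mg/L.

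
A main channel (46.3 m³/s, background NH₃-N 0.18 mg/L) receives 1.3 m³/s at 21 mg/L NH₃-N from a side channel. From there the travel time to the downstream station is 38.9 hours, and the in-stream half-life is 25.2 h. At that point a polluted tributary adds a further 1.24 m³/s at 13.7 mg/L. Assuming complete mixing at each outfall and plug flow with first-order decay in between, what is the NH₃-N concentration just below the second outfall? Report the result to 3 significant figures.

Mass balance: C = (46.30·0.1800 + 1.300·21.00) / 47.60 = 35.63/47.60 = 0.7486 mg/L; combined flow 47.60 m³/s.
Half-life 25.2 h → k = ln 2 / 25.2 = 0.02751 h⁻¹ = 0.6601 d⁻¹.
Applying C = C₀e^(−kt): 0.7486 × 0.3430 = 0.2568 mg/L.
Second outfall: C = (47.60·0.2568 + 1.240·13.70)/48.84 = 0.5981 mg/L.

0.598 mg/L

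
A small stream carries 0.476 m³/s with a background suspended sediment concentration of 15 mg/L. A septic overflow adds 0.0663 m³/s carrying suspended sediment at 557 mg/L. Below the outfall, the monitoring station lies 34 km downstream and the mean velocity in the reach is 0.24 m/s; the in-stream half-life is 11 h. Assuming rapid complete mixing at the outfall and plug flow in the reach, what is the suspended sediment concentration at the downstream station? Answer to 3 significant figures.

6.81 mg/L

Conservation of mass: C = (0.4760·15.00 + 0.06630·557.0) / 0.5423 = 44.07/0.5423 = 81.26 mg/L.
Travel time t = 34·1000 / 0.24 = 141700 s = 39.35 h.
Half-life 11 h → k = ln 2 / 11 = 0.06301 h⁻¹ = 1.512 d⁻¹.
Applying C = C₀e^(−kt): 81.26 × 0.08377 = 6.807 mg/L.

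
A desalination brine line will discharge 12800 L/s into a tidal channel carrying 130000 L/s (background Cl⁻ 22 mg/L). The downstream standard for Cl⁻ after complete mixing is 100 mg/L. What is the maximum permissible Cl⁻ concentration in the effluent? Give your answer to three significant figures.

892 mg/L

At the limit, (Qr·Cr + Qe·Cₑ)/(Qr + Qe) = 100:
Cₑ = (142800·100 − 130000·22.00) / 12800 = 892.2 mg/L.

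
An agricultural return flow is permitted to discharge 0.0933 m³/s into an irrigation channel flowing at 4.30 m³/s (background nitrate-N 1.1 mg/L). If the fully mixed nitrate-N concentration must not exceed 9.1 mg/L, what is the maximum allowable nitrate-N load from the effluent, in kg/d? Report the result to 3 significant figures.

Mass balance at the limit: 4.300·1.100 + 0.09330·Cₑ = 4.393·9.1 → Cₑ = 377.8 mg/L.
Load = 0.09330 m³/s × 377.8 g/m³ × 86 400 s/d = 3046 kg/d.

3050 kg/d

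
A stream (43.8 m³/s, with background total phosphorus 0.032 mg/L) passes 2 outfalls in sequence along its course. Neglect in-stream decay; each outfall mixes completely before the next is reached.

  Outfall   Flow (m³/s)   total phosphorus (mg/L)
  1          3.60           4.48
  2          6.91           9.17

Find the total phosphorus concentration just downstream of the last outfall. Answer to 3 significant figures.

1.49 mg/L

Below outfall 1: Q → 47.40 m³/s, C = (43.80·0.03200 + 3.600·4.480)/47.40 = 0.3698 mg/L.
Below outfall 2: Q → 54.31 m³/s, C = (47.40·0.3698 + 6.910·9.170)/54.31 = 1.489 mg/L.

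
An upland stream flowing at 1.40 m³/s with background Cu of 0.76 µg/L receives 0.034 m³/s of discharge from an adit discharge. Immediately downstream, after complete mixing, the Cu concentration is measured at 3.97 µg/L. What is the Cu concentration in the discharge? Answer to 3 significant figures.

Mass balance: 1.400·0.7600 + 0.03400·Cₑ = 1.434·3.970
→ Cₑ = (1.434·3.970 − 1.400·0.7600) / 0.03400 = 136.1 µg/L.

136 µg/L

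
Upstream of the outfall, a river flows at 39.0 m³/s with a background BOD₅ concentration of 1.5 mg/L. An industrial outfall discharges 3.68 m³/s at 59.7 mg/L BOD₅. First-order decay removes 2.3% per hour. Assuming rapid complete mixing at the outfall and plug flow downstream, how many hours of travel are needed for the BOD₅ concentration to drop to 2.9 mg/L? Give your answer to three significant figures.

34.8 h

After mixing, C = (39.00·1.500 + 3.680·59.70) / 42.68 = 278.2/42.68 = 6.518 mg/L.
2.3%/h lost → k = −ln(1 − 0.023) = 0.02327 h⁻¹.
6.518·exp(−k·t) = 2.9 → t = ln(6.518/2.9)/k = 125300 s = 34.81 h.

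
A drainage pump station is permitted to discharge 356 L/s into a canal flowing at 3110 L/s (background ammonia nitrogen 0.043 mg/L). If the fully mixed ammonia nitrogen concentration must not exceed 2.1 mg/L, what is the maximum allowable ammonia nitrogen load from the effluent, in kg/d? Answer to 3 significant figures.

Mass balance at the limit: 3110·0.04300 + 356.0·Cₑ = 3466·2.1 → Cₑ = 20.07 mg/L.
356.0 L/s = 0.3560 m³/s. Load = 0.3560 m³/s × 20.07 g/m³ × 86 400 s/d = 617.3 kg/d.

617 kg/d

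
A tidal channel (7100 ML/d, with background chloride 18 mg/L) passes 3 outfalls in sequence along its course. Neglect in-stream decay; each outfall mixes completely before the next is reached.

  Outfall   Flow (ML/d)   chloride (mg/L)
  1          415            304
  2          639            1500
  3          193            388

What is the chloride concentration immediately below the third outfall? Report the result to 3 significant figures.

Below outfall 1: Q → 7515 ML/d, C = (7100·18.00 + 415.0·304.0)/7515 = 33.79 mg/L.
Below outfall 2: Q → 8154 ML/d, C = (7515·33.79 + 639.0·1500)/8154 = 148.7 mg/L.
Below outfall 3: Q → 8347 ML/d, C = (8154·148.7 + 193.0·388.0)/8347 = 154.2 mg/L.

154 mg/L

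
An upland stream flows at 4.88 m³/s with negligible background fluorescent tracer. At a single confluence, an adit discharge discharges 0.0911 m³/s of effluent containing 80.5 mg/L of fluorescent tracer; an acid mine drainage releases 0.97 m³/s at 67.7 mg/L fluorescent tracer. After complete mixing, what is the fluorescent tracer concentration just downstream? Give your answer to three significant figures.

12.3 mg/L

After mixing, C = (4.880·0 + 0.09110·80.50 + 0.9700·67.70) / 5.941 = 73.00/5.941 = 12.29 mg/L.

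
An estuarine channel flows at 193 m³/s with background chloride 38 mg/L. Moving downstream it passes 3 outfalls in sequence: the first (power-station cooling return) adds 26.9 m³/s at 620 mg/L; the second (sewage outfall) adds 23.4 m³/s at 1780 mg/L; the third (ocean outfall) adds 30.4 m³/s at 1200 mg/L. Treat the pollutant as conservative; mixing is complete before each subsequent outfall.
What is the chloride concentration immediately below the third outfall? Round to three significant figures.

After outfall 1: Q = 193.0 + 26.90 = 219.9 m³/s; C = (193.0·38.00 + 26.90·620.0)/219.9 = 109.2 mg/L.
After outfall 2: Q = 219.9 + 23.40 = 243.3 m³/s; C = (219.9·109.2 + 23.40·1780)/243.3 = 269.9 mg/L.
After outfall 3: Q = 243.3 + 30.40 = 273.7 m³/s; C = (243.3·269.9 + 30.40·1200)/273.7 = 373.2 mg/L.

373 mg/L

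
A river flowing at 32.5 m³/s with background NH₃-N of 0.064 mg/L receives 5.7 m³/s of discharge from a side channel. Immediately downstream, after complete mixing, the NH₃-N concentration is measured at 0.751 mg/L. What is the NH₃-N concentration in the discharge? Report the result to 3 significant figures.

4.67 mg/L

Mass balance: 32.50·0.06400 + 5.700·Cₑ = 38.20·0.7510
→ Cₑ = (38.20·0.7510 − 32.50·0.06400) / 5.700 = 4.668 mg/L.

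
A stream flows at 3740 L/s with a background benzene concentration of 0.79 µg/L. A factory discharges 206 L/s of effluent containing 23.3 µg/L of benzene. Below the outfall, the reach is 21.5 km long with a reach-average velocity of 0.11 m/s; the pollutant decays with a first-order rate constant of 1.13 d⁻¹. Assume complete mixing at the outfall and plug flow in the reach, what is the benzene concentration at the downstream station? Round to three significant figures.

0.152 µg/L

Mixed concentration C = ΣQC/ΣQ = (3740·0.7900 + 206.0·23.30) / 3946 = 7754/3946 = 1.965 µg/L.
Travel time t = 21.5·1000 / 0.11 = 195500 s = 54.29 h.
Applying C = C₀e^(−kt): 1.965 × 0.07759 = 0.1525 µg/L.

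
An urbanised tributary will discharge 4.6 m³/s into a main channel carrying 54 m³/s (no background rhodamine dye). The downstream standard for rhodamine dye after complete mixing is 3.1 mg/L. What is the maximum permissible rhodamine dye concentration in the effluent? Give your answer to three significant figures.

39.5 mg/L

At the limit, (Qr·Cr + Qe·Cₑ)/(Qr + Qe) = 3.1:
Cₑ = (58.60·3.1 − 54.00·0) / 4.600 = 39.49 mg/L.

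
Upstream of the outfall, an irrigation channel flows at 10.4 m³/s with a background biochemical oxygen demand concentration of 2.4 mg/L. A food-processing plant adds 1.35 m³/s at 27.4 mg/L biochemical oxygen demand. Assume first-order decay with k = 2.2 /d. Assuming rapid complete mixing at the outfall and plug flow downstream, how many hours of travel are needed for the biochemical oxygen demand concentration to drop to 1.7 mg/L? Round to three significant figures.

12.3 h

Mixed concentration C = ΣQC/ΣQ = (10.40·2.400 + 1.350·27.40) / 11.75 = 61.95/11.75 = 5.272 mg/L.
5.272·exp(−k·t) = 1.7 → t = ln(5.272/1.7)/k = 44450 s = 12.35 h.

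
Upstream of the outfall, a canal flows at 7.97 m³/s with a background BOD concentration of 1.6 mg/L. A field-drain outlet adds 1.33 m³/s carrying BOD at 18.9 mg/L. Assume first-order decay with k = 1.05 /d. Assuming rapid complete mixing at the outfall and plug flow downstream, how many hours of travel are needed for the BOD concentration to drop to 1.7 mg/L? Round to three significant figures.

20.0 h

Conservation of mass: C = (7.970·1.600 + 1.330·18.90) / 9.300 = 37.89/9.300 = 4.074 mg/L.
4.074·exp(−k·t) = 1.7 → t = ln(4.074/1.7)/k = 71920 s = 19.98 h.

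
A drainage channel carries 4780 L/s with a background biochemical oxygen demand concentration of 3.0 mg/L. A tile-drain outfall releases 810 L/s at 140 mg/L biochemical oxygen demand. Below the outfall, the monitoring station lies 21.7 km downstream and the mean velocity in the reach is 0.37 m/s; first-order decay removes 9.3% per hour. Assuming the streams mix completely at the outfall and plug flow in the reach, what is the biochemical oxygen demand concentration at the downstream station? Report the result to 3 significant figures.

4.66 mg/L

After mixing, C = (4780·3.000 + 810.0·140.0) / 5590 = 127700/5590 = 22.85 mg/L.
Travel time t = 21.7·1000 / 0.37 = 58650 s = 16.29 h.
9.3%/h lost → k = −ln(1 − 0.093) = 0.09761 h⁻¹.
Applying C = C₀e^(−kt): 22.85 × 0.2039 = 4.659 mg/L.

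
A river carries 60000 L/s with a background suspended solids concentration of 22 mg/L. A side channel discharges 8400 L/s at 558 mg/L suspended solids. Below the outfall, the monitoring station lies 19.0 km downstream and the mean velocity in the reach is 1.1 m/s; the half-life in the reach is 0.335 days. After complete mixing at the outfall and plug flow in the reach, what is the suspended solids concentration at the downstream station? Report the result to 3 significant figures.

Conservation of mass: C = (60000·22.00 + 8400·558.0) / 68400 = 6007000/68400 = 87.82 mg/L.
Travel time t = 19.0·1000 / 1.1 = 17270 s = 4.798 h.
Half-life 0.335 d → k = ln 2 / 0.335 = 2.069 d⁻¹.
Decay over the reach: 87.82·exp(−kt) = 87.82·0.6612 = 58.07 mg/L.

58.1 mg/L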